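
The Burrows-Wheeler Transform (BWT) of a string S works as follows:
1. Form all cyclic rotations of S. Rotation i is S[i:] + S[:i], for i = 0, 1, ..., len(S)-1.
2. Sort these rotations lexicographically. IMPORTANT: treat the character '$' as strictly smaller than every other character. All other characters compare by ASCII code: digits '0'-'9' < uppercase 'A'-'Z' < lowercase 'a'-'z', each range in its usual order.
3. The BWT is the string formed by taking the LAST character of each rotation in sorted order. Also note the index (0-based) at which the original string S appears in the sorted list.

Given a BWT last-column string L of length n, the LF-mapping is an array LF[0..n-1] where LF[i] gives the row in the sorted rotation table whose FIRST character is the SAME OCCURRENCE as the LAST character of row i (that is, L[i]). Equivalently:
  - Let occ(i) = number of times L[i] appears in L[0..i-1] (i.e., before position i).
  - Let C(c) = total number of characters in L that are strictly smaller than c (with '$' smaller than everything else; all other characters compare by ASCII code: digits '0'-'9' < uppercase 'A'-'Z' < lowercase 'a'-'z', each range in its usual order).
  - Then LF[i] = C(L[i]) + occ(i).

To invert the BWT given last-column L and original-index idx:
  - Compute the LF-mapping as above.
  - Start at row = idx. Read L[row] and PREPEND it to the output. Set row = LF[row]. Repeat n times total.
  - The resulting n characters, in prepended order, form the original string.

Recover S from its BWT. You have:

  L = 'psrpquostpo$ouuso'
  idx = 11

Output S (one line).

LF mapping: 5 10 9 6 8 14 1 11 13 7 2 0 3 15 16 12 4
Walk LF starting at row 11, prepending L[row]:
  step 1: row=11, L[11]='$', prepend. Next row=LF[11]=0
  step 2: row=0, L[0]='p', prepend. Next row=LF[0]=5
  step 3: row=5, L[5]='u', prepend. Next row=LF[5]=14
  step 4: row=14, L[14]='u', prepend. Next row=LF[14]=16
  step 5: row=16, L[16]='o', prepend. Next row=LF[16]=4
  step 6: row=4, L[4]='q', prepend. Next row=LF[4]=8
  step 7: row=8, L[8]='t', prepend. Next row=LF[8]=13
  step 8: row=13, L[13]='u', prepend. Next row=LF[13]=15
  step 9: row=15, L[15]='s', prepend. Next row=LF[15]=12
  step 10: row=12, L[12]='o', prepend. Next row=LF[12]=3
  step 11: row=3, L[3]='p', prepend. Next row=LF[3]=6
  step 12: row=6, L[6]='o', prepend. Next row=LF[6]=1
  step 13: row=1, L[1]='s', prepend. Next row=LF[1]=10
  step 14: row=10, L[10]='o', prepend. Next row=LF[10]=2
  step 15: row=2, L[2]='r', prepend. Next row=LF[2]=9
  step 16: row=9, L[9]='p', prepend. Next row=LF[9]=7
  step 17: row=7, L[7]='s', prepend. Next row=LF[7]=11
Reversed output: sprosoposutqouup$

Answer: sprosoposutqouup$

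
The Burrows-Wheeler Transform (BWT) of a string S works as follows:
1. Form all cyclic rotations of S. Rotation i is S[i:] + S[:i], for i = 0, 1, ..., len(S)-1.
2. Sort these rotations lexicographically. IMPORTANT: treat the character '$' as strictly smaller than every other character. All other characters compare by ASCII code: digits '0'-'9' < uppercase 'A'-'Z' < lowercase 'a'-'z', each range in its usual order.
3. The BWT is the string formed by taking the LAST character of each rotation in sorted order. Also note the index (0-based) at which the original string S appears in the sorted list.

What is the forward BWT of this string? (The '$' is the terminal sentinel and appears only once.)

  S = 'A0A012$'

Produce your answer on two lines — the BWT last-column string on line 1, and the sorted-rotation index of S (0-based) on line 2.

All 7 rotations (rotation i = S[i:]+S[:i]):
  rot[0] = A0A012$
  rot[1] = 0A012$A
  rot[2] = A012$A0
  rot[3] = 012$A0A
  rot[4] = 12$A0A0
  rot[5] = 2$A0A01
  rot[6] = $A0A012
Sorted (with $ < everything):
  sorted[0] = $A0A012  (last char: '2')
  sorted[1] = 012$A0A  (last char: 'A')
  sorted[2] = 0A012$A  (last char: 'A')
  sorted[3] = 12$A0A0  (last char: '0')
  sorted[4] = 2$A0A01  (last char: '1')
  sorted[5] = A012$A0  (last char: '0')
  sorted[6] = A0A012$  (last char: '$')
Last column: 2AA010$
Original string S is at sorted index 6

Answer: 2AA010$
6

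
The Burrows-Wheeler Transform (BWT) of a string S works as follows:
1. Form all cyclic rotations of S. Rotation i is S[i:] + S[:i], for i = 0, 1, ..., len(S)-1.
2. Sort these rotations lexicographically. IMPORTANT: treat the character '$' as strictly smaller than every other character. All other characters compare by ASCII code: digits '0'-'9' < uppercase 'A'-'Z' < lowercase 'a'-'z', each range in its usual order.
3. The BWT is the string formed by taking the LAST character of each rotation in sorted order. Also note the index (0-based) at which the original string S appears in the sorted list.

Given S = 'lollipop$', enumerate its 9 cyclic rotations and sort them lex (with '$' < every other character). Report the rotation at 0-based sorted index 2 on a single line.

Answer: lipop$lol

Derivation:
All 9 rotations (rotation i = S[i:]+S[:i]):
  rot[0] = lollipop$
  rot[1] = ollipop$l
  rot[2] = llipop$lo
  rot[3] = lipop$lol
  rot[4] = ipop$loll
  rot[5] = pop$lolli
  rot[6] = op$lollip
  rot[7] = p$lollipo
  rot[8] = $lollipop
Sorted (with $ < everything):
  sorted[0] = $lollipop
  sorted[1] = ipop$loll
  sorted[2] = lipop$lol
  sorted[3] = llipop$lo
  sorted[4] = lollipop$
  sorted[5] = ollipop$l
  sorted[6] = op$lollip
  sorted[7] = p$lollipo
  sorted[8] = pop$lolli
sorted[2] = lipop$lol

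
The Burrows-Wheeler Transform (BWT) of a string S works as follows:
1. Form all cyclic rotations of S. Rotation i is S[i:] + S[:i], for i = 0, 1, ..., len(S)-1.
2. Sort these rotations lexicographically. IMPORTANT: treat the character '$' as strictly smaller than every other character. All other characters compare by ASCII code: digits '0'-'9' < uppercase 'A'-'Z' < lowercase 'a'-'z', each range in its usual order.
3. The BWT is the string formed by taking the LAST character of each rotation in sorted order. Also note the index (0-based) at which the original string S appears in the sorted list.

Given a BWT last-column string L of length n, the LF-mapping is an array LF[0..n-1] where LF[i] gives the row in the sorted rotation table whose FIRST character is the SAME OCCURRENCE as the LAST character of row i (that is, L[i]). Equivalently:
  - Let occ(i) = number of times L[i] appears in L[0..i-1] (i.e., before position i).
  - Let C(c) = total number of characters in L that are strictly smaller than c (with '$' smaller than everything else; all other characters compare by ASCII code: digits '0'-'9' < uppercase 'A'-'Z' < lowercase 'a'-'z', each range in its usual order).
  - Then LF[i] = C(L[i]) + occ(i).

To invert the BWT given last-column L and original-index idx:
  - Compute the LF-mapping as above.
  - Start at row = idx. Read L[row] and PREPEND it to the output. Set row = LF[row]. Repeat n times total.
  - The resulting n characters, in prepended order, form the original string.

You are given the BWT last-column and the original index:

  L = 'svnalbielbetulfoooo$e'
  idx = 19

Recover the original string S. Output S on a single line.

Answer: unbelievablefootloos$

Derivation:
LF mapping: 17 20 12 1 9 2 8 4 10 3 5 18 19 11 7 13 14 15 16 0 6
Walk LF starting at row 19, prepending L[row]:
  step 1: row=19, L[19]='$', prepend. Next row=LF[19]=0
  step 2: row=0, L[0]='s', prepend. Next row=LF[0]=17
  step 3: row=17, L[17]='o', prepend. Next row=LF[17]=15
  step 4: row=15, L[15]='o', prepend. Next row=LF[15]=13
  step 5: row=13, L[13]='l', prepend. Next row=LF[13]=11
  step 6: row=11, L[11]='t', prepend. Next row=LF[11]=18
  step 7: row=18, L[18]='o', prepend. Next row=LF[18]=16
  step 8: row=16, L[16]='o', prepend. Next row=LF[16]=14
  step 9: row=14, L[14]='f', prepend. Next row=LF[14]=7
  step 10: row=7, L[7]='e', prepend. Next row=LF[7]=4
  step 11: row=4, L[4]='l', prepend. Next row=LF[4]=9
  step 12: row=9, L[9]='b', prepend. Next row=LF[9]=3
  step 13: row=3, L[3]='a', prepend. Next row=LF[3]=1
  step 14: row=1, L[1]='v', prepend. Next row=LF[1]=20
  step 15: row=20, L[20]='e', prepend. Next row=LF[20]=6
  step 16: row=6, L[6]='i', prepend. Next row=LF[6]=8
  step 17: row=8, L[8]='l', prepend. Next row=LF[8]=10
  step 18: row=10, L[10]='e', prepend. Next row=LF[10]=5
  step 19: row=5, L[5]='b', prepend. Next row=LF[5]=2
  step 20: row=2, L[2]='n', prepend. Next row=LF[2]=12
  step 21: row=12, L[12]='u', prepend. Next row=LF[12]=19
Reversed output: unbelievablefootloos$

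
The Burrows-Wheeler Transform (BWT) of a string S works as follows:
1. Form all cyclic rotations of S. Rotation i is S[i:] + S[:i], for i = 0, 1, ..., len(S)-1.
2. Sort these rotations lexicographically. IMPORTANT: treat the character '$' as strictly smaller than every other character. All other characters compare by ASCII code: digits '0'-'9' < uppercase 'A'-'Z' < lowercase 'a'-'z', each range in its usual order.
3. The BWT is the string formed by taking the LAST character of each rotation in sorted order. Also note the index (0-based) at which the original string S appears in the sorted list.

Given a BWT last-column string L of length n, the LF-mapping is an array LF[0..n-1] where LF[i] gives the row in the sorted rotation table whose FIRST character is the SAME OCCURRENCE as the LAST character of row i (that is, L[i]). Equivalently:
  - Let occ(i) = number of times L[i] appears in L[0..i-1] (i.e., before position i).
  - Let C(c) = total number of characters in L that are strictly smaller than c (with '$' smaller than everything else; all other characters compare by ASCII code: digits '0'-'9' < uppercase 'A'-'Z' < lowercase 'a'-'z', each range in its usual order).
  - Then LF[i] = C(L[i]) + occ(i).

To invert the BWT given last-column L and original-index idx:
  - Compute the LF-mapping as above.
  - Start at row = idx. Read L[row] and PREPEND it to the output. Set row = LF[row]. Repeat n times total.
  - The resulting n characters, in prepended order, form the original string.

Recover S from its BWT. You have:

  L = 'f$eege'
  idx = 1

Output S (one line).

LF mapping: 4 0 1 2 5 3
Walk LF starting at row 1, prepending L[row]:
  step 1: row=1, L[1]='$', prepend. Next row=LF[1]=0
  step 2: row=0, L[0]='f', prepend. Next row=LF[0]=4
  step 3: row=4, L[4]='g', prepend. Next row=LF[4]=5
  step 4: row=5, L[5]='e', prepend. Next row=LF[5]=3
  step 5: row=3, L[3]='e', prepend. Next row=LF[3]=2
  step 6: row=2, L[2]='e', prepend. Next row=LF[2]=1
Reversed output: eeegf$

Answer: eeegf$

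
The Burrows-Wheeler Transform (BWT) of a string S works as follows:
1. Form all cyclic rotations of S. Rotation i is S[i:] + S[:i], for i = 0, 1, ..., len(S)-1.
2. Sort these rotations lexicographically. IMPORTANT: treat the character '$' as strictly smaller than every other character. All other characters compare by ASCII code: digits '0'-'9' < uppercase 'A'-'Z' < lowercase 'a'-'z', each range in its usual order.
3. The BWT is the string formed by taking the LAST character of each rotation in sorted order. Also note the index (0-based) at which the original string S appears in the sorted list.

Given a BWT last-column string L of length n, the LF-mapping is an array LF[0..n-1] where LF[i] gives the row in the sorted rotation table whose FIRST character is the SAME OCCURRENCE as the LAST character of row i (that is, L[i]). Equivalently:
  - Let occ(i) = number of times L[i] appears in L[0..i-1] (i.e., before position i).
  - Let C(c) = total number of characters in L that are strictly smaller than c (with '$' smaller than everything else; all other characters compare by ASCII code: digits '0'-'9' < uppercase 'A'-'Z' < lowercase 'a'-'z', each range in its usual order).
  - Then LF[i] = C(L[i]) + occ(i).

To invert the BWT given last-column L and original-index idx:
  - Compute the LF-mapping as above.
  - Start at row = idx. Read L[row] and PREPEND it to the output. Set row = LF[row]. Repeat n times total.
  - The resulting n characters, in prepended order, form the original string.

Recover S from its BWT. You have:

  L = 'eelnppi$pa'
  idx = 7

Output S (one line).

Answer: pineapple$

Derivation:
LF mapping: 2 3 5 6 7 8 4 0 9 1
Walk LF starting at row 7, prepending L[row]:
  step 1: row=7, L[7]='$', prepend. Next row=LF[7]=0
  step 2: row=0, L[0]='e', prepend. Next row=LF[0]=2
  step 3: row=2, L[2]='l', prepend. Next row=LF[2]=5
  step 4: row=5, L[5]='p', prepend. Next row=LF[5]=8
  step 5: row=8, L[8]='p', prepend. Next row=LF[8]=9
  step 6: row=9, L[9]='a', prepend. Next row=LF[9]=1
  step 7: row=1, L[1]='e', prepend. Next row=LF[1]=3
  step 8: row=3, L[3]='n', prepend. Next row=LF[3]=6
  step 9: row=6, L[6]='i', prepend. Next row=LF[6]=4
  step 10: row=4, L[4]='p', prepend. Next row=LF[4]=7
Reversed output: pineapple$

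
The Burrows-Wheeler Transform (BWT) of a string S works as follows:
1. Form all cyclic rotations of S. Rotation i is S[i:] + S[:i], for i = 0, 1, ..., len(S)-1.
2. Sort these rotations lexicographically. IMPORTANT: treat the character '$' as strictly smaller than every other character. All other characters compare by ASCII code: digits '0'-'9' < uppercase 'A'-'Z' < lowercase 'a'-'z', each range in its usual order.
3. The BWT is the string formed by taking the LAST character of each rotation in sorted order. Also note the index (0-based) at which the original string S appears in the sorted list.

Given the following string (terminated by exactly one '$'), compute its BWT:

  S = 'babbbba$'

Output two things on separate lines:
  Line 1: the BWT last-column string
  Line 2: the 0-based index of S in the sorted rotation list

Answer: abbb$bba
4

Derivation:
All 8 rotations (rotation i = S[i:]+S[:i]):
  rot[0] = babbbba$
  rot[1] = abbbba$b
  rot[2] = bbbba$ba
  rot[3] = bbba$bab
  rot[4] = bba$babb
  rot[5] = ba$babbb
  rot[6] = a$babbbb
  rot[7] = $babbbba
Sorted (with $ < everything):
  sorted[0] = $babbbba  (last char: 'a')
  sorted[1] = a$babbbb  (last char: 'b')
  sorted[2] = abbbba$b  (last char: 'b')
  sorted[3] = ba$babbb  (last char: 'b')
  sorted[4] = babbbba$  (last char: '$')
  sorted[5] = bba$babb  (last char: 'b')
  sorted[6] = bbba$bab  (last char: 'b')
  sorted[7] = bbbba$ba  (last char: 'a')
Last column: abbb$bba
Original string S is at sorted index 4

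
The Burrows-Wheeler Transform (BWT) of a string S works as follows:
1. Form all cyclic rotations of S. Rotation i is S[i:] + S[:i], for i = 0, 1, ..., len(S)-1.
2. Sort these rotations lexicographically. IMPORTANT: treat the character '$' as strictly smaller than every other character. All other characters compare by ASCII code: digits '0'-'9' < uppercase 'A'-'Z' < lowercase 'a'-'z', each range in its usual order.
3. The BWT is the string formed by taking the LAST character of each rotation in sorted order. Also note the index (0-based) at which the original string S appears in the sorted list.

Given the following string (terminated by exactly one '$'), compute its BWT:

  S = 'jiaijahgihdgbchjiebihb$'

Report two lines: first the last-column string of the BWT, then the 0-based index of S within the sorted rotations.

Answer: bjihgebhidhiiacjjbgai$h
21

Derivation:
All 23 rotations (rotation i = S[i:]+S[:i]):
  rot[0] = jiaijahgihdgbchjiebihb$
  rot[1] = iaijahgihdgbchjiebihb$j
  rot[2] = aijahgihdgbchjiebihb$ji
  rot[3] = ijahgihdgbchjiebihb$jia
  rot[4] = jahgihdgbchjiebihb$jiai
  rot[5] = ahgihdgbchjiebihb$jiaij
  rot[6] = hgihdgbchjiebihb$jiaija
  rot[7] = gihdgbchjiebihb$jiaijah
  rot[8] = ihdgbchjiebihb$jiaijahg
  rot[9] = hdgbchjiebihb$jiaijahgi
  rot[10] = dgbchjiebihb$jiaijahgih
  rot[11] = gbchjiebihb$jiaijahgihd
  rot[12] = bchjiebihb$jiaijahgihdg
  rot[13] = chjiebihb$jiaijahgihdgb
  rot[14] = hjiebihb$jiaijahgihdgbc
  rot[15] = jiebihb$jiaijahgihdgbch
  rot[16] = iebihb$jiaijahgihdgbchj
  rot[17] = ebihb$jiaijahgihdgbchji
  rot[18] = bihb$jiaijahgihdgbchjie
  rot[19] = ihb$jiaijahgihdgbchjieb
  rot[20] = hb$jiaijahgihdgbchjiebi
  rot[21] = b$jiaijahgihdgbchjiebih
  rot[22] = $jiaijahgihdgbchjiebihb
Sorted (with $ < everything):
  sorted[0] = $jiaijahgihdgbchjiebihb  (last char: 'b')
  sorted[1] = ahgihdgbchjiebihb$jiaij  (last char: 'j')
  sorted[2] = aijahgihdgbchjiebihb$ji  (last char: 'i')
  sorted[3] = b$jiaijahgihdgbchjiebih  (last char: 'h')
  sorted[4] = bchjiebihb$jiaijahgihdg  (last char: 'g')
  sorted[5] = bihb$jiaijahgihdgbchjie  (last char: 'e')
  sorted[6] = chjiebihb$jiaijahgihdgb  (last char: 'b')
  sorted[7] = dgbchjiebihb$jiaijahgih  (last char: 'h')
  sorted[8] = ebihb$jiaijahgihdgbchji  (last char: 'i')
  sorted[9] = gbchjiebihb$jiaijahgihd  (last char: 'd')
  sorted[10] = gihdgbchjiebihb$jiaijah  (last char: 'h')
  sorted[11] = hb$jiaijahgihdgbchjiebi  (last char: 'i')
  sorted[12] = hdgbchjiebihb$jiaijahgi  (last char: 'i')
  sorted[13] = hgihdgbchjiebihb$jiaija  (last char: 'a')
  sorted[14] = hjiebihb$jiaijahgihdgbc  (last char: 'c')
  sorted[15] = iaijahgihdgbchjiebihb$j  (last char: 'j')
  sorted[16] = iebihb$jiaijahgihdgbchj  (last char: 'j')
  sorted[17] = ihb$jiaijahgihdgbchjieb  (last char: 'b')
  sorted[18] = ihdgbchjiebihb$jiaijahg  (last char: 'g')
  sorted[19] = ijahgihdgbchjiebihb$jia  (last char: 'a')
  sorted[20] = jahgihdgbchjiebihb$jiai  (last char: 'i')
  sorted[21] = jiaijahgihdgbchjiebihb$  (last char: '$')
  sorted[22] = jiebihb$jiaijahgihdgbch  (last char: 'h')
Last column: bjihgebhidhiiacjjbgai$h
Original string S is at sorted index 21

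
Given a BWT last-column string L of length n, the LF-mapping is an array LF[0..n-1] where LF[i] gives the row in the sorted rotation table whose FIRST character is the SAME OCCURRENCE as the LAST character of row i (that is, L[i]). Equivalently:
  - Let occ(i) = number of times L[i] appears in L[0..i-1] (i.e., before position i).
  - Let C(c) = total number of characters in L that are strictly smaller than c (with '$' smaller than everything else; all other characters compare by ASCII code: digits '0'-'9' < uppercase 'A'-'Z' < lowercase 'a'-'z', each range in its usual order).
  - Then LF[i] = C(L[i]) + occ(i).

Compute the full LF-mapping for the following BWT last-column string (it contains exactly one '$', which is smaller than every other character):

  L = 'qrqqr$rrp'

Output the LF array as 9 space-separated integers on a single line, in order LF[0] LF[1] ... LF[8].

Char counts: '$':1, 'p':1, 'q':3, 'r':4
C (first-col start): C('$')=0, C('p')=1, C('q')=2, C('r')=5
L[0]='q': occ=0, LF[0]=C('q')+0=2+0=2
L[1]='r': occ=0, LF[1]=C('r')+0=5+0=5
L[2]='q': occ=1, LF[2]=C('q')+1=2+1=3
L[3]='q': occ=2, LF[3]=C('q')+2=2+2=4
L[4]='r': occ=1, LF[4]=C('r')+1=5+1=6
L[5]='$': occ=0, LF[5]=C('$')+0=0+0=0
L[6]='r': occ=2, LF[6]=C('r')+2=5+2=7
L[7]='r': occ=3, LF[7]=C('r')+3=5+3=8
L[8]='p': occ=0, LF[8]=C('p')+0=1+0=1

Answer: 2 5 3 4 6 0 7 8 1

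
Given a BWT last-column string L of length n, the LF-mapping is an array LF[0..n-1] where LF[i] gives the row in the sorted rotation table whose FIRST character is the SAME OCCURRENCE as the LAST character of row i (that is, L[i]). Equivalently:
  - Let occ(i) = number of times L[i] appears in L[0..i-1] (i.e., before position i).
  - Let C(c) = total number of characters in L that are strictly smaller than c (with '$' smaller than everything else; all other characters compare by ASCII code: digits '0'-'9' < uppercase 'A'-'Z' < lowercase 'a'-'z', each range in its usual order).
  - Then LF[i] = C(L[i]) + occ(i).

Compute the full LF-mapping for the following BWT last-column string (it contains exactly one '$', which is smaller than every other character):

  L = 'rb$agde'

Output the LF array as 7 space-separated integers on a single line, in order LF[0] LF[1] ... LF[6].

Answer: 6 2 0 1 5 3 4

Derivation:
Char counts: '$':1, 'a':1, 'b':1, 'd':1, 'e':1, 'g':1, 'r':1
C (first-col start): C('$')=0, C('a')=1, C('b')=2, C('d')=3, C('e')=4, C('g')=5, C('r')=6
L[0]='r': occ=0, LF[0]=C('r')+0=6+0=6
L[1]='b': occ=0, LF[1]=C('b')+0=2+0=2
L[2]='$': occ=0, LF[2]=C('$')+0=0+0=0
L[3]='a': occ=0, LF[3]=C('a')+0=1+0=1
L[4]='g': occ=0, LF[4]=C('g')+0=5+0=5
L[5]='d': occ=0, LF[5]=C('d')+0=3+0=3
L[6]='e': occ=0, LF[6]=C('e')+0=4+0=4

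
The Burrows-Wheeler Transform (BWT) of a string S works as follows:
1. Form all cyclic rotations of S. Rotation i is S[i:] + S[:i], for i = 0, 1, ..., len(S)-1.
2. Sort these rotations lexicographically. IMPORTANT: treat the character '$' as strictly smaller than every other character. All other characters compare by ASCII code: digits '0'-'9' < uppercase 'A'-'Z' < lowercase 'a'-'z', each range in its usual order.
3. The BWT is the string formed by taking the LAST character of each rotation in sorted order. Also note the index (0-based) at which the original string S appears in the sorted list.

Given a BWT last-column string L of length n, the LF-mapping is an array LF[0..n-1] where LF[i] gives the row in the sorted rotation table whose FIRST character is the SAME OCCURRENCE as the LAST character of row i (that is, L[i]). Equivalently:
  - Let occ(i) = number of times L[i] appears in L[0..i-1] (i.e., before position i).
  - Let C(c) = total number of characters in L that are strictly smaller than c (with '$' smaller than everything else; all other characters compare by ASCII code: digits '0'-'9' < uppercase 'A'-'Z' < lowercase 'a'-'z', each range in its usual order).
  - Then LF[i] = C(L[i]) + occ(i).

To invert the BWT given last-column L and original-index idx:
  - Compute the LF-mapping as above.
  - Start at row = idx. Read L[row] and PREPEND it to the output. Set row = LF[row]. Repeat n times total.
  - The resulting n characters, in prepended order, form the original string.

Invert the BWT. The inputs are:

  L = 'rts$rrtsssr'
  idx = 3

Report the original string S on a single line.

Answer: rsrrtssstr$

Derivation:
LF mapping: 1 9 5 0 2 3 10 6 7 8 4
Walk LF starting at row 3, prepending L[row]:
  step 1: row=3, L[3]='$', prepend. Next row=LF[3]=0
  step 2: row=0, L[0]='r', prepend. Next row=LF[0]=1
  step 3: row=1, L[1]='t', prepend. Next row=LF[1]=9
  step 4: row=9, L[9]='s', prepend. Next row=LF[9]=8
  step 5: row=8, L[8]='s', prepend. Next row=LF[8]=7
  step 6: row=7, L[7]='s', prepend. Next row=LF[7]=6
  step 7: row=6, L[6]='t', prepend. Next row=LF[6]=10
  step 8: row=10, L[10]='r', prepend. Next row=LF[10]=4
  step 9: row=4, L[4]='r', prepend. Next row=LF[4]=2
  step 10: row=2, L[2]='s', prepend. Next row=LF[2]=5
  step 11: row=5, L[5]='r', prepend. Next row=LF[5]=3
Reversed output: rsrrtssstr$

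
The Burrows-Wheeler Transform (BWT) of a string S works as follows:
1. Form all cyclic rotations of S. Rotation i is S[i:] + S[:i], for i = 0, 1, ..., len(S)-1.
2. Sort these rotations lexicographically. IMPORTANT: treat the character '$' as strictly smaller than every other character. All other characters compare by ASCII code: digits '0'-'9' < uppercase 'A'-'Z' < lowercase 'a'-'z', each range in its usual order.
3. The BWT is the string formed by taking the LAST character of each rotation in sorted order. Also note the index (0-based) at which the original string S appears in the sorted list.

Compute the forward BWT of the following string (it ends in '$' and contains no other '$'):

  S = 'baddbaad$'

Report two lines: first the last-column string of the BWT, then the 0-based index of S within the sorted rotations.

Answer: dbabd$ada
5

Derivation:
All 9 rotations (rotation i = S[i:]+S[:i]):
  rot[0] = baddbaad$
  rot[1] = addbaad$b
  rot[2] = ddbaad$ba
  rot[3] = dbaad$bad
  rot[4] = baad$badd
  rot[5] = aad$baddb
  rot[6] = ad$baddba
  rot[7] = d$baddbaa
  rot[8] = $baddbaad
Sorted (with $ < everything):
  sorted[0] = $baddbaad  (last char: 'd')
  sorted[1] = aad$baddb  (last char: 'b')
  sorted[2] = ad$baddba  (last char: 'a')
  sorted[3] = addbaad$b  (last char: 'b')
  sorted[4] = baad$badd  (last char: 'd')
  sorted[5] = baddbaad$  (last char: '$')
  sorted[6] = d$baddbaa  (last char: 'a')
  sorted[7] = dbaad$bad  (last char: 'd')
  sorted[8] = ddbaad$ba  (last char: 'a')
Last column: dbabd$ada
Original string S is at sorted index 5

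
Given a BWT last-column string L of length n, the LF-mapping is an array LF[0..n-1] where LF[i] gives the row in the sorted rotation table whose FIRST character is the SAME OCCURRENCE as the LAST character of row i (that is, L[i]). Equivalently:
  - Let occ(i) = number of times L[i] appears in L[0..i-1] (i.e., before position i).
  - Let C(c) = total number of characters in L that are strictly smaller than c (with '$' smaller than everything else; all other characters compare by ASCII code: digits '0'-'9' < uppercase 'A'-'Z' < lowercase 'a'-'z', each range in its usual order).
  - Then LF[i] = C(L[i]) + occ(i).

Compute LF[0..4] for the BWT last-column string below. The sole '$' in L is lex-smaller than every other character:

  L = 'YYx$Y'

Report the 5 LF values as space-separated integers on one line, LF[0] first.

Char counts: '$':1, 'Y':3, 'x':1
C (first-col start): C('$')=0, C('Y')=1, C('x')=4
L[0]='Y': occ=0, LF[0]=C('Y')+0=1+0=1
L[1]='Y': occ=1, LF[1]=C('Y')+1=1+1=2
L[2]='x': occ=0, LF[2]=C('x')+0=4+0=4
L[3]='$': occ=0, LF[3]=C('$')+0=0+0=0
L[4]='Y': occ=2, LF[4]=C('Y')+2=1+2=3

Answer: 1 2 4 0 3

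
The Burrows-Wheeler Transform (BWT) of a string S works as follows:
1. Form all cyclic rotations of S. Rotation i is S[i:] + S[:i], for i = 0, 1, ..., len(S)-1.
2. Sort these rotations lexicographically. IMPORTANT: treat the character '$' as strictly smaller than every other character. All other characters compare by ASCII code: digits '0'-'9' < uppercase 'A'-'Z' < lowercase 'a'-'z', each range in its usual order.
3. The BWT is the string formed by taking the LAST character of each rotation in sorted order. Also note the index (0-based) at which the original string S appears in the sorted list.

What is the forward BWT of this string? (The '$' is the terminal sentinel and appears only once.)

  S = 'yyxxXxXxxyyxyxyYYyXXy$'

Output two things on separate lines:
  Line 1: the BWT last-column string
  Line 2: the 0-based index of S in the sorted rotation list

All 22 rotations (rotation i = S[i:]+S[:i]):
  rot[0] = yyxxXxXxxyyxyxyYYyXXy$
  rot[1] = yxxXxXxxyyxyxyYYyXXy$y
  rot[2] = xxXxXxxyyxyxyYYyXXy$yy
  rot[3] = xXxXxxyyxyxyYYyXXy$yyx
  rot[4] = XxXxxyyxyxyYYyXXy$yyxx
  rot[5] = xXxxyyxyxyYYyXXy$yyxxX
  rot[6] = XxxyyxyxyYYyXXy$yyxxXx
  rot[7] = xxyyxyxyYYyXXy$yyxxXxX
  rot[8] = xyyxyxyYYyXXy$yyxxXxXx
  rot[9] = yyxyxyYYyXXy$yyxxXxXxx
  rot[10] = yxyxyYYyXXy$yyxxXxXxxy
  rot[11] = xyxyYYyXXy$yyxxXxXxxyy
  rot[12] = yxyYYyXXy$yyxxXxXxxyyx
  rot[13] = xyYYyXXy$yyxxXxXxxyyxy
  rot[14] = yYYyXXy$yyxxXxXxxyyxyx
  rot[15] = YYyXXy$yyxxXxXxxyyxyxy
  rot[16] = YyXXy$yyxxXxXxxyyxyxyY
  rot[17] = yXXy$yyxxXxXxxyyxyxyYY
  rot[18] = XXy$yyxxXxXxxyyxyxyYYy
  rot[19] = Xy$yyxxXxXxxyyxyxyYYyX
  rot[20] = y$yyxxXxXxxyyxyxyYYyXX
  rot[21] = $yyxxXxXxxyyxyxyYYyXXy
Sorted (with $ < everything):
  sorted[0] = $yyxxXxXxxyyxyxyYYyXXy  (last char: 'y')
  sorted[1] = XXy$yyxxXxXxxyyxyxyYYy  (last char: 'y')
  sorted[2] = XxXxxyyxyxyYYyXXy$yyxx  (last char: 'x')
  sorted[3] = XxxyyxyxyYYyXXy$yyxxXx  (last char: 'x')
  sorted[4] = Xy$yyxxXxXxxyyxyxyYYyX  (last char: 'X')
  sorted[5] = YYyXXy$yyxxXxXxxyyxyxy  (last char: 'y')
  sorted[6] = YyXXy$yyxxXxXxxyyxyxyY  (last char: 'Y')
  sorted[7] = xXxXxxyyxyxyYYyXXy$yyx  (last char: 'x')
  sorted[8] = xXxxyyxyxyYYyXXy$yyxxX  (last char: 'X')
  sorted[9] = xxXxXxxyyxyxyYYyXXy$yy  (last char: 'y')
  sorted[10] = xxyyxyxyYYyXXy$yyxxXxX  (last char: 'X')
  sorted[11] = xyYYyXXy$yyxxXxXxxyyxy  (last char: 'y')
  sorted[12] = xyxyYYyXXy$yyxxXxXxxyy  (last char: 'y')
  sorted[13] = xyyxyxyYYyXXy$yyxxXxXx  (last char: 'x')
  sorted[14] = y$yyxxXxXxxyyxyxyYYyXX  (last char: 'X')
  sorted[15] = yXXy$yyxxXxXxxyyxyxyYY  (last char: 'Y')
  sorted[16] = yYYyXXy$yyxxXxXxxyyxyx  (last char: 'x')
  sorted[17] = yxxXxXxxyyxyxyYYyXXy$y  (last char: 'y')
  sorted[18] = yxyYYyXXy$yyxxXxXxxyyx  (last char: 'x')
  sorted[19] = yxyxyYYyXXy$yyxxXxXxxy  (last char: 'y')
  sorted[20] = yyxxXxXxxyyxyxyYYyXXy$  (last char: '$')
  sorted[21] = yyxyxyYYyXXy$yyxxXxXxx  (last char: 'x')
Last column: yyxxXyYxXyXyyxXYxyxy$x
Original string S is at sorted index 20

Answer: yyxxXyYxXyXyyxXYxyxy$x
20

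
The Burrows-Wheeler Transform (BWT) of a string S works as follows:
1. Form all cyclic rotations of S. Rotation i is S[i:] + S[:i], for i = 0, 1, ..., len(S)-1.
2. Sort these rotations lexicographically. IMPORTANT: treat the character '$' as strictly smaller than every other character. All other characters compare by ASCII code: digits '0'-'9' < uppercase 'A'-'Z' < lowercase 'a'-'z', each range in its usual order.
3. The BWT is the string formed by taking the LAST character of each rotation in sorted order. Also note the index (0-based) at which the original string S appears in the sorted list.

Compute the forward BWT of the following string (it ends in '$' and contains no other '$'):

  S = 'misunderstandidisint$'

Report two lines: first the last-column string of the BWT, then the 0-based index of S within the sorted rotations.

Answer: ttnniddsdm$uaieirinss
10

Derivation:
All 21 rotations (rotation i = S[i:]+S[:i]):
  rot[0] = misunderstandidisint$
  rot[1] = isunderstandidisint$m
  rot[2] = sunderstandidisint$mi
  rot[3] = understandidisint$mis
  rot[4] = nderstandidisint$misu
  rot[5] = derstandidisint$misun
  rot[6] = erstandidisint$misund
  rot[7] = rstandidisint$misunde
  rot[8] = standidisint$misunder
  rot[9] = tandidisint$misunders
  rot[10] = andidisint$misunderst
  rot[11] = ndidisint$misundersta
  rot[12] = didisint$misunderstan
  rot[13] = idisint$misunderstand
  rot[14] = disint$misunderstandi
  rot[15] = isint$misunderstandid
  rot[16] = sint$misunderstandidi
  rot[17] = int$misunderstandidis
  rot[18] = nt$misunderstandidisi
  rot[19] = t$misunderstandidisin
  rot[20] = $misunderstandidisint
Sorted (with $ < everything):
  sorted[0] = $misunderstandidisint  (last char: 't')
  sorted[1] = andidisint$misunderst  (last char: 't')
  sorted[2] = derstandidisint$misun  (last char: 'n')
  sorted[3] = didisint$misunderstan  (last char: 'n')
  sorted[4] = disint$misunderstandi  (last char: 'i')
  sorted[5] = erstandidisint$misund  (last char: 'd')
  sorted[6] = idisint$misunderstand  (last char: 'd')
  sorted[7] = int$misunderstandidis  (last char: 's')
  sorted[8] = isint$misunderstandid  (last char: 'd')
  sorted[9] = isunderstandidisint$m  (last char: 'm')
  sorted[10] = misunderstandidisint$  (last char: '$')
  sorted[11] = nderstandidisint$misu  (last char: 'u')
  sorted[12] = ndidisint$misundersta  (last char: 'a')
  sorted[13] = nt$misunderstandidisi  (last char: 'i')
  sorted[14] = rstandidisint$misunde  (last char: 'e')
  sorted[15] = sint$misunderstandidi  (last char: 'i')
  sorted[16] = standidisint$misunder  (last char: 'r')
  sorted[17] = sunderstandidisint$mi  (last char: 'i')
  sorted[18] = t$misunderstandidisin  (last char: 'n')
  sorted[19] = tandidisint$misunders  (last char: 's')
  sorted[20] = understandidisint$mis  (last char: 's')
Last column: ttnniddsdm$uaieirinss
Original string S is at sorted index 10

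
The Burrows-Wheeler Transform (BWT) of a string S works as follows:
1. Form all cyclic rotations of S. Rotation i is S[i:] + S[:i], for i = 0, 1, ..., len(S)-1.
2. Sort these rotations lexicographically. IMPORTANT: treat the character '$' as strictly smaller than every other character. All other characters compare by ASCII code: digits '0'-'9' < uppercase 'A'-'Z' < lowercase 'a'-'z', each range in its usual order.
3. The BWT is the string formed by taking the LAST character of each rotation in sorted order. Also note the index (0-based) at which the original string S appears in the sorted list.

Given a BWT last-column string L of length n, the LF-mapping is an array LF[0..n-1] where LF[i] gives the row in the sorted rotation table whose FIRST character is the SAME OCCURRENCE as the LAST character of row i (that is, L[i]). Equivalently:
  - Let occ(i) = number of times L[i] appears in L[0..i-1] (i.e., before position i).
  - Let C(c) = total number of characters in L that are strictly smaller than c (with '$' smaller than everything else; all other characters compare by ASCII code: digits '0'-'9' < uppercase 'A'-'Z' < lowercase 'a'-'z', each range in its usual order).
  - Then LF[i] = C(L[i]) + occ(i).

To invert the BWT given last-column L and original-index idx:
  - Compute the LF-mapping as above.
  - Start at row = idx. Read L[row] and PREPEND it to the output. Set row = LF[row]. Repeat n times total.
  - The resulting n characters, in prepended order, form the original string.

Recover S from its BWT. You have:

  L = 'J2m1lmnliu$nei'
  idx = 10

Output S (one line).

LF mapping: 3 2 9 1 7 10 11 8 5 13 0 12 4 6
Walk LF starting at row 10, prepending L[row]:
  step 1: row=10, L[10]='$', prepend. Next row=LF[10]=0
  step 2: row=0, L[0]='J', prepend. Next row=LF[0]=3
  step 3: row=3, L[3]='1', prepend. Next row=LF[3]=1
  step 4: row=1, L[1]='2', prepend. Next row=LF[1]=2
  step 5: row=2, L[2]='m', prepend. Next row=LF[2]=9
  step 6: row=9, L[9]='u', prepend. Next row=LF[9]=13
  step 7: row=13, L[13]='i', prepend. Next row=LF[13]=6
  step 8: row=6, L[6]='n', prepend. Next row=LF[6]=11
  step 9: row=11, L[11]='n', prepend. Next row=LF[11]=12
  step 10: row=12, L[12]='e', prepend. Next row=LF[12]=4
  step 11: row=4, L[4]='l', prepend. Next row=LF[4]=7
  step 12: row=7, L[7]='l', prepend. Next row=LF[7]=8
  step 13: row=8, L[8]='i', prepend. Next row=LF[8]=5
  step 14: row=5, L[5]='m', prepend. Next row=LF[5]=10
Reversed output: millennium21J$

Answer: millennium21J$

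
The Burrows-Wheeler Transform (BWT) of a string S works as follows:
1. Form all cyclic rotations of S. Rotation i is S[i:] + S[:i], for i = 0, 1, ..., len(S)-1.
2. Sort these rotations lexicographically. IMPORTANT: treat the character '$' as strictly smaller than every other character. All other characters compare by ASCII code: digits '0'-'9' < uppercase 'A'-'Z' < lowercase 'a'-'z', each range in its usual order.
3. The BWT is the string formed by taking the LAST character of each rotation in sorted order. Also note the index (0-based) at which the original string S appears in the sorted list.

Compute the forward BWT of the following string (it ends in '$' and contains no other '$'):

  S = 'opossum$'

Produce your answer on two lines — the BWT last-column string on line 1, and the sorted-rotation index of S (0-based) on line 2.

Answer: mu$pooss
2

Derivation:
All 8 rotations (rotation i = S[i:]+S[:i]):
  rot[0] = opossum$
  rot[1] = possum$o
  rot[2] = ossum$op
  rot[3] = ssum$opo
  rot[4] = sum$opos
  rot[5] = um$oposs
  rot[6] = m$opossu
  rot[7] = $opossum
Sorted (with $ < everything):
  sorted[0] = $opossum  (last char: 'm')
  sorted[1] = m$opossu  (last char: 'u')
  sorted[2] = opossum$  (last char: '$')
  sorted[3] = ossum$op  (last char: 'p')
  sorted[4] = possum$o  (last char: 'o')
  sorted[5] = ssum$opo  (last char: 'o')
  sorted[6] = sum$opos  (last char: 's')
  sorted[7] = um$oposs  (last char: 's')
Last column: mu$pooss
Original string S is at sorted index 2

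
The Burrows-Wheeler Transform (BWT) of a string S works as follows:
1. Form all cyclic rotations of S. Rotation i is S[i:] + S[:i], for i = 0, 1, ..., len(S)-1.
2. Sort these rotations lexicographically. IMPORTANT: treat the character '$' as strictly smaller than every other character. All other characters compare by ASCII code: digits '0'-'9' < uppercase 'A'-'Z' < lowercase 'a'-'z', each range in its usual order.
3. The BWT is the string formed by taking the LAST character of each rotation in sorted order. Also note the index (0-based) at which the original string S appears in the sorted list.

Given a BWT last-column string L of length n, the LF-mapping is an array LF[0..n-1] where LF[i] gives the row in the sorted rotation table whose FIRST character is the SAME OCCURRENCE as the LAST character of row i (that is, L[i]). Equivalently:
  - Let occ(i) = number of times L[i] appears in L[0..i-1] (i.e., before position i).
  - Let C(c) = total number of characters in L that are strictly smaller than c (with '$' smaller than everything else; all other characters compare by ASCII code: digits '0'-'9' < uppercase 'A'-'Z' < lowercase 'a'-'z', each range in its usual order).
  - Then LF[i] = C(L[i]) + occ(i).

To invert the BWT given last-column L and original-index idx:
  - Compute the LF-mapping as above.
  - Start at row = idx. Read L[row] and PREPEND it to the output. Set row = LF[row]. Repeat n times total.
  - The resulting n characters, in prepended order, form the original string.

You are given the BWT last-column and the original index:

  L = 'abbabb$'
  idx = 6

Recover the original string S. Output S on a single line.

Answer: bbbaba$

Derivation:
LF mapping: 1 3 4 2 5 6 0
Walk LF starting at row 6, prepending L[row]:
  step 1: row=6, L[6]='$', prepend. Next row=LF[6]=0
  step 2: row=0, L[0]='a', prepend. Next row=LF[0]=1
  step 3: row=1, L[1]='b', prepend. Next row=LF[1]=3
  step 4: row=3, L[3]='a', prepend. Next row=LF[3]=2
  step 5: row=2, L[2]='b', prepend. Next row=LF[2]=4
  step 6: row=4, L[4]='b', prepend. Next row=LF[4]=5
  step 7: row=5, L[5]='b', prepend. Next row=LF[5]=6
Reversed output: bbbaba$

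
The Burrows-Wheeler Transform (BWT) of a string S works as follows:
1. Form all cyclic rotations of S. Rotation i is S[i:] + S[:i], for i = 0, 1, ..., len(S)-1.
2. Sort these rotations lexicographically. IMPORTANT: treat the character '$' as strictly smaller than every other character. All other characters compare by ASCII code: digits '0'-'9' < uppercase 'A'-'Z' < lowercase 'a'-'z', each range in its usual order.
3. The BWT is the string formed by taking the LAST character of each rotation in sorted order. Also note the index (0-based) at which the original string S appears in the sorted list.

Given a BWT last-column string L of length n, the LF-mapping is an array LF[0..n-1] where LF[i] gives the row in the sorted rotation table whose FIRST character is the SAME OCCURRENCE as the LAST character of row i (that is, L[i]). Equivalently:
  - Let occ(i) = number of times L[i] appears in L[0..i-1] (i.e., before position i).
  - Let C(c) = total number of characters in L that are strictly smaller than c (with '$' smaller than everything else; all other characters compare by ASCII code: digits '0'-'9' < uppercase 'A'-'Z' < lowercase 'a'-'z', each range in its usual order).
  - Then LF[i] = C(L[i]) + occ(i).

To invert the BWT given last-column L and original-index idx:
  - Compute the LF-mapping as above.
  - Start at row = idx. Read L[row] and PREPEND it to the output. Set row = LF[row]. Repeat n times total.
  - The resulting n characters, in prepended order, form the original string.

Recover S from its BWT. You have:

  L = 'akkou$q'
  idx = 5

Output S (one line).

LF mapping: 1 2 3 4 6 0 5
Walk LF starting at row 5, prepending L[row]:
  step 1: row=5, L[5]='$', prepend. Next row=LF[5]=0
  step 2: row=0, L[0]='a', prepend. Next row=LF[0]=1
  step 3: row=1, L[1]='k', prepend. Next row=LF[1]=2
  step 4: row=2, L[2]='k', prepend. Next row=LF[2]=3
  step 5: row=3, L[3]='o', prepend. Next row=LF[3]=4
  step 6: row=4, L[4]='u', prepend. Next row=LF[4]=6
  step 7: row=6, L[6]='q', prepend. Next row=LF[6]=5
Reversed output: quokka$

Answer: quokka$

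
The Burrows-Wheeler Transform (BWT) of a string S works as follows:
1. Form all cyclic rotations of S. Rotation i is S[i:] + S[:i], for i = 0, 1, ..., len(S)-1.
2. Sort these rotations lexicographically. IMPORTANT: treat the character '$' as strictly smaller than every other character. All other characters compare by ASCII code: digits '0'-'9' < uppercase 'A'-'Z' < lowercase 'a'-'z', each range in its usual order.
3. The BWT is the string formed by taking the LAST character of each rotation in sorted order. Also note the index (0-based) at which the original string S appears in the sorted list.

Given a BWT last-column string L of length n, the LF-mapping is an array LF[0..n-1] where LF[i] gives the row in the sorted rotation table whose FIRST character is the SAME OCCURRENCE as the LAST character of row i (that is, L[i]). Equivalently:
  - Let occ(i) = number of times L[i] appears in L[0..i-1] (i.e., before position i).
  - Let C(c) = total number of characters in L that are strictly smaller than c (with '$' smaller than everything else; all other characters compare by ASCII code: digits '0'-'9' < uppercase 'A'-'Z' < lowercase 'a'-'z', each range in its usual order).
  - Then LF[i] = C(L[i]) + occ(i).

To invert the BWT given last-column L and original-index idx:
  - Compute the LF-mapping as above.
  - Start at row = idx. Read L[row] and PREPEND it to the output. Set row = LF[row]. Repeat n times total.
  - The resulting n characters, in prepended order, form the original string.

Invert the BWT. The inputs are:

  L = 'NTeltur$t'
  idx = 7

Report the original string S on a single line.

LF mapping: 1 2 3 4 6 8 5 0 7
Walk LF starting at row 7, prepending L[row]:
  step 1: row=7, L[7]='$', prepend. Next row=LF[7]=0
  step 2: row=0, L[0]='N', prepend. Next row=LF[0]=1
  step 3: row=1, L[1]='T', prepend. Next row=LF[1]=2
  step 4: row=2, L[2]='e', prepend. Next row=LF[2]=3
  step 5: row=3, L[3]='l', prepend. Next row=LF[3]=4
  step 6: row=4, L[4]='t', prepend. Next row=LF[4]=6
  step 7: row=6, L[6]='r', prepend. Next row=LF[6]=5
  step 8: row=5, L[5]='u', prepend. Next row=LF[5]=8
  step 9: row=8, L[8]='t', prepend. Next row=LF[8]=7
Reversed output: turtleTN$

Answer: turtleTN$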